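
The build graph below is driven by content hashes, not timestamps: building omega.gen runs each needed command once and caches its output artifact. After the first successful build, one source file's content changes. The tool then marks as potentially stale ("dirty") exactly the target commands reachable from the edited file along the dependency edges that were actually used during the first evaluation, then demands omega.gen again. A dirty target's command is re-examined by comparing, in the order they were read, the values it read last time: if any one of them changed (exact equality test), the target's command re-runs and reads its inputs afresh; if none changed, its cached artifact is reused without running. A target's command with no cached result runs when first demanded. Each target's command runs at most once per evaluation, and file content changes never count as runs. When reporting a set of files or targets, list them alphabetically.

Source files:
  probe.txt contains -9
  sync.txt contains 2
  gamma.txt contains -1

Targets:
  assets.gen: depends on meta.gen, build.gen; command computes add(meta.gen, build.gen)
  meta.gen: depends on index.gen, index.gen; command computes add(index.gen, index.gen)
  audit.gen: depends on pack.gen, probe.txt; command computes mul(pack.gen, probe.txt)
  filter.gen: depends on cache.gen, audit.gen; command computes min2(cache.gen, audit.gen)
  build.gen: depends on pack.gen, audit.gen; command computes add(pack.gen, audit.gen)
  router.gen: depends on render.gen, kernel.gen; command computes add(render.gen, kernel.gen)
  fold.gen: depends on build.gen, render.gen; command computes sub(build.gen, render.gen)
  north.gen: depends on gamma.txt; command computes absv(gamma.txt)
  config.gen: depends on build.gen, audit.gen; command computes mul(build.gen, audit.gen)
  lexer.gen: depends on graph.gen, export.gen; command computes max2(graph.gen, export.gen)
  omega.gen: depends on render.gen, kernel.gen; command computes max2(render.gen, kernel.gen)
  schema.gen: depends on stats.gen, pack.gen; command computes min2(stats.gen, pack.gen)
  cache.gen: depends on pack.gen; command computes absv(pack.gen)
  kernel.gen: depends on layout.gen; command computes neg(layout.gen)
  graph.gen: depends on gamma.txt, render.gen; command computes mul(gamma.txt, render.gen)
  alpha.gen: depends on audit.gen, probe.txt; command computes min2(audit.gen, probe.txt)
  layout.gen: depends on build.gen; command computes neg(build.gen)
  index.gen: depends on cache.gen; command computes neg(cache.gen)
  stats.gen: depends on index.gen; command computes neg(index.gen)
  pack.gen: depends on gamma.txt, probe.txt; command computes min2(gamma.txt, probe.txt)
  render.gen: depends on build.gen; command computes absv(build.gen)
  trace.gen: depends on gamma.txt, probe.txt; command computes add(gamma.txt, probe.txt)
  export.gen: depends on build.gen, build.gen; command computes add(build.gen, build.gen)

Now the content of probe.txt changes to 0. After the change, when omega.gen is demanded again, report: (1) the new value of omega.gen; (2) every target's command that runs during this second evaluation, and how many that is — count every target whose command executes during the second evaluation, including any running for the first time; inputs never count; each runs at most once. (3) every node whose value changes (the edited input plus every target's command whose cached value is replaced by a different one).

omega.gen now evaluates to 1.
Run set: audit.gen, build.gen, kernel.gen, layout.gen, omega.gen, pack.gen, render.gen (7 run).
Changed values: audit.gen, build.gen, kernel.gen, layout.gen, omega.gen, pack.gen, probe.txt, render.gen.

Initial pass — values computed on the first demand:
  pack.gen = min2(-1, -9) = -9
  audit.gen = mul(-9, -9) = 81
  build.gen = add(-9, 81) = 72
  layout.gen = neg(72) = -72
  kernel.gen = neg(-72) = 72
  render.gen = absv(72) = 72
  omega.gen = max2(72, 72) = 72

Second demand — change propagation:
  pack.gen: re-runs because probe.txt -9->0; new result -1.
  audit.gen: re-runs because pack.gen -9->-1; probe.txt -9->0; new result 0.
  build.gen: re-runs because pack.gen -9->-1; audit.gen 81->0; new result -1.
  layout.gen: re-runs because build.gen 72->-1; new result 1.
  kernel.gen: re-runs because layout.gen -72->1; new result -1.
  render.gen: re-runs because build.gen 72->-1; new result 1.
  omega.gen: re-runs because render.gen 72->1; kernel.gen 72->-1; new result 1.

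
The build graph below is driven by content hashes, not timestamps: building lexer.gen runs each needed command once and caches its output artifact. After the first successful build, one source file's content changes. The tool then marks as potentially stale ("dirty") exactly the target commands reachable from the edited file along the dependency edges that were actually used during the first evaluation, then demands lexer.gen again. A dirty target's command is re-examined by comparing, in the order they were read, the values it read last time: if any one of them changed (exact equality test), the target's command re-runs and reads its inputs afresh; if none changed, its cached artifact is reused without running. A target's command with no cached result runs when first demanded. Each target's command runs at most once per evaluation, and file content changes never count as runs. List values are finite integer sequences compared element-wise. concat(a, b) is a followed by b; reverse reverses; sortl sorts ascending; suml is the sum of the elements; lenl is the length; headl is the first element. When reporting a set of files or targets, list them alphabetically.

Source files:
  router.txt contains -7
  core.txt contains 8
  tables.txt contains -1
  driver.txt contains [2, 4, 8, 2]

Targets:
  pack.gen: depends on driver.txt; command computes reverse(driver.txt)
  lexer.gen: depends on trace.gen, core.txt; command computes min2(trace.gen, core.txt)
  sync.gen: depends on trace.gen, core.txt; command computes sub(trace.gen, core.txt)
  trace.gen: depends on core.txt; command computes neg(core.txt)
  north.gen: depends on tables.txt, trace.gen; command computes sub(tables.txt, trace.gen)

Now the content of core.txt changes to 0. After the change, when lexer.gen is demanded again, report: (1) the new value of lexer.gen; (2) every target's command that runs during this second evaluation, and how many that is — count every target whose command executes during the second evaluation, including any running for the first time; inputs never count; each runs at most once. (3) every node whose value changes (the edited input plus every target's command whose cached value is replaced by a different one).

Initial pass — values computed on the first demand:
  trace.gen = neg(8) = -8
  lexer.gen = min2(-8, 8) = -8

Second demand — change propagation:
  trace.gen: re-runs because core.txt 8->0; new result 0.
  lexer.gen: re-runs because trace.gen -8->0; core.txt 8->0; new result 0.

lexer.gen now evaluates to 0.
Run set: lexer.gen, trace.gen (2 run).
Changed values: core.txt, lexer.gen, trace.gen.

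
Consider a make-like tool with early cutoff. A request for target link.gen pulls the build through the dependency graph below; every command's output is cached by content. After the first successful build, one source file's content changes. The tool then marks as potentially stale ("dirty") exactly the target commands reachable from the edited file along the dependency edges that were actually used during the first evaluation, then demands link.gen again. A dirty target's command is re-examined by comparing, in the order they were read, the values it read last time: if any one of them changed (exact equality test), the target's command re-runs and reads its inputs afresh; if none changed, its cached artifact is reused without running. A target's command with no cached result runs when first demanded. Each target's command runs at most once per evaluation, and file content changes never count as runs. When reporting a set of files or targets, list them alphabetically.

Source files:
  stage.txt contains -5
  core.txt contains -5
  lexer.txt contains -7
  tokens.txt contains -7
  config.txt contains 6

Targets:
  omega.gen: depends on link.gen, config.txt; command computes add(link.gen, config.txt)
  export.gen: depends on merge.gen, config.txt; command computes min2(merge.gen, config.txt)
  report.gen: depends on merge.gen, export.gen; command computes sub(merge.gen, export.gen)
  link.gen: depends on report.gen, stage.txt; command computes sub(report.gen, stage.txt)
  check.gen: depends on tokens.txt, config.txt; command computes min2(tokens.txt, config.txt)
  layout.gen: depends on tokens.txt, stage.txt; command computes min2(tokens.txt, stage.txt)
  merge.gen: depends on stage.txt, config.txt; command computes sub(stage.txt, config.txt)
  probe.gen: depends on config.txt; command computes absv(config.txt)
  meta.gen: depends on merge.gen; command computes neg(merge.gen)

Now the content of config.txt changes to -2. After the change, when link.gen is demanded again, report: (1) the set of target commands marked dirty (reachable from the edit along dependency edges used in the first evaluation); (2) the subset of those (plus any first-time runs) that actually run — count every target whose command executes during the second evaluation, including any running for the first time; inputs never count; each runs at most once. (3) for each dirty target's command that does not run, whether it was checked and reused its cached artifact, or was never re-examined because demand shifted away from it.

The edit dirties: export.gen, link.gen, merge.gen, report.gen.
3 target commands run: export.gen, merge.gen, report.gen.
Cache hits after checking: link.gen.
Note the absorption at report.gen: it re-runs yet its value is the same, leaving the output's value untouched.

First demand of the output computes:
  merge.gen = sub(-5, 6) = -11
  export.gen = min2(-11, 6) = -11
  report.gen = sub(-11, -11) = 0
  link.gen = sub(0, -5) = 5

After the edit, cleaning proceeds:
  merge.gen: a read changed (config.txt 6->-2) — executes, giving -3.
  export.gen: a read changed (merge.gen -11->-3; config.txt 6->-2) — executes, giving -3.
  report.gen: a read changed (merge.gen -11->-3; export.gen -11->-3) — executes, giving 0 — identical to its old value.
  link.gen: dirty, but its reads are unchanged (report.gen unchanged, stage.txt unchanged); cached 5 stands.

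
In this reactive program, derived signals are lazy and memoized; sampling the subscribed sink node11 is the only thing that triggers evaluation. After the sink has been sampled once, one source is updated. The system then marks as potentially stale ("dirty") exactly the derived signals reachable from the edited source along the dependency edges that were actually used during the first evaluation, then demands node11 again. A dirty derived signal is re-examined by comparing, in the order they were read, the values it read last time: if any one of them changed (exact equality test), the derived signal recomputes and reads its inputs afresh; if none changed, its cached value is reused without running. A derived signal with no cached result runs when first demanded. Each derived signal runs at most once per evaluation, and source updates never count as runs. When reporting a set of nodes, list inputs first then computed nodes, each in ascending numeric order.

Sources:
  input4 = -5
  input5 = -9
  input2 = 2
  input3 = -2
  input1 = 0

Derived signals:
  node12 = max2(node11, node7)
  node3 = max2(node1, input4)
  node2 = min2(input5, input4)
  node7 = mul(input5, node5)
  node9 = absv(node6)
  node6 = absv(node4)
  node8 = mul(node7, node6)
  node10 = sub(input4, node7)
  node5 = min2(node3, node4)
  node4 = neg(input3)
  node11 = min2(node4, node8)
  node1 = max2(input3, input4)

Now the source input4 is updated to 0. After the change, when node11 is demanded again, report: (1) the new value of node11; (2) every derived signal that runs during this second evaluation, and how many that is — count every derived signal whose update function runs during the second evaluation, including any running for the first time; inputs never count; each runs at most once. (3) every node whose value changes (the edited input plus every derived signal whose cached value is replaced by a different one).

First demand of the output computes:
  node1 = max2(-2, -5) = -2
  node3 = max2(-2, -5) = -2
  node4 = neg(-2) = 2
  node5 = min2(-2, 2) = -2
  node6 = absv(2) = 2
  node7 = mul(-9, -2) = 18
  node8 = mul(18, 2) = 36
  node11 = min2(2, 36) = 2

After the edit, cleaning proceeds:
  node1: a read changed (input4 -5->0) — executes, giving 0.
  node3: a read changed (node1 -2->0; input4 -5->0) — executes, giving 0.
  node5: a read changed (node3 -2->0) — executes, giving 0.
  node7: a read changed (node5 -2->0) — executes, giving 0.
  node8: a read changed (node7 18->0) — executes, giving 0.
  node11: a read changed (node8 36->0) — executes, giving 0.

Demanding node11 again yields 0.
6 derived signals run: node1, node3, node5, node7, node8, node11.
The nodes whose values change: input4, node1, node3, node5, node7, node8, node11.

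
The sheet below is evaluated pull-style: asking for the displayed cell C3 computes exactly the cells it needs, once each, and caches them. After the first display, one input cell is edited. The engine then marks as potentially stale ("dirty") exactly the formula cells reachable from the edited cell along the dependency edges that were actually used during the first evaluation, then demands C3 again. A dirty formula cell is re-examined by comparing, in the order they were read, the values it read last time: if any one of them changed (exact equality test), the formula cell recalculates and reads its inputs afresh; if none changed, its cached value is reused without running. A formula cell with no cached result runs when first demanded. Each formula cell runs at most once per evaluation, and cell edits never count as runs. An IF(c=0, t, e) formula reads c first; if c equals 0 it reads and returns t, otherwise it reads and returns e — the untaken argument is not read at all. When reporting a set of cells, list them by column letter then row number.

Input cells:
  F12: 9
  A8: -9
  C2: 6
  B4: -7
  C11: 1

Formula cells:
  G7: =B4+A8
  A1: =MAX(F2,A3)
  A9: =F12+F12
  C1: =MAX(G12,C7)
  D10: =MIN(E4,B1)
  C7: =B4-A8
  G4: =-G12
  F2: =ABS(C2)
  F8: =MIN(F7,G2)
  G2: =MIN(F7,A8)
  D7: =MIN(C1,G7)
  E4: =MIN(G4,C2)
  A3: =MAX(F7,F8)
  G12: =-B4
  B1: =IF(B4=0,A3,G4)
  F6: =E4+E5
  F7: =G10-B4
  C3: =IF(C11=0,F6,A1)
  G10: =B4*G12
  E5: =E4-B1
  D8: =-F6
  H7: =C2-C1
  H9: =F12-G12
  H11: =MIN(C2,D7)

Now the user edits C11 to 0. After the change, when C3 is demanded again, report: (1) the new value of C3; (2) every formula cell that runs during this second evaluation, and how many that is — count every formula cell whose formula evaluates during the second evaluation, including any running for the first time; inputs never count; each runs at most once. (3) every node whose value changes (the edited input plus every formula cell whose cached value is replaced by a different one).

First demand of the output computes:
  F2 = ABS(6) = 6
  G12 = -(-7) = 7
  G10 = -7 * 7 = -49
  F7 = -49 - -7 = -42
  G2 = MIN(-42, -9) = -42
  F8 = MIN(-42, -42) = -42
  A3 = MAX(-42, -42) = -42
  A1 = MAX(6, -42) = 6
  C3 = IF(C11=0: C11=1 -> else branch A1) = 6

After the edit, cleaning proceeds:
  G4: had never run; runs now, result -7.
  B1: had never run; runs now, result -7.
  E4: had never run; runs now, result -7.
  E5: had never run; runs now, result 0.
  F6: had never run; runs now, result -7.
  C3: a read changed (C11 1->0) — executes, giving -7.

Note the branch switch — B1, E4, E5, F6, G4 had no cache and run now for the first time.

Demanding C3 again yields -7.
6 formula cells run: B1, C3, E4, E5, F6, G4.
The nodes whose values change: C3, C11.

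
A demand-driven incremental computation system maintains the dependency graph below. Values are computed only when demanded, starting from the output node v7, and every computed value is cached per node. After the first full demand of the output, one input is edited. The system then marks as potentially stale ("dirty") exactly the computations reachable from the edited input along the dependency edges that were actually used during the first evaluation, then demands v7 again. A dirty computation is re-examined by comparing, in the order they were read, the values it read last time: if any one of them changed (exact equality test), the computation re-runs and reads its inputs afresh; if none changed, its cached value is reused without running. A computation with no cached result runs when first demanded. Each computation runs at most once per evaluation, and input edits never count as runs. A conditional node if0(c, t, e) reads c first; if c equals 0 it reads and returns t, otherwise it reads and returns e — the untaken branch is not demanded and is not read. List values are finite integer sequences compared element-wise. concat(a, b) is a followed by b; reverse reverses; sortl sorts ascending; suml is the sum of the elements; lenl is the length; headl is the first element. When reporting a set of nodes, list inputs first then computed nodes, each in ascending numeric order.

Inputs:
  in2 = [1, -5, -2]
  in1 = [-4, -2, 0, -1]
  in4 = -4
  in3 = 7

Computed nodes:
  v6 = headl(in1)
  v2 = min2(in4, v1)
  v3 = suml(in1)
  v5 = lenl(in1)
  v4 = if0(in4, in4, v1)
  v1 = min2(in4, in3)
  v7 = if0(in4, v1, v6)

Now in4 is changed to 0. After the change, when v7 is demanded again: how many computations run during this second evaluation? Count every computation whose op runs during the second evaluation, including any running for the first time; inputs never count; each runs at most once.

First evaluation (everything demanded from the output):
  v6 = headl([-4, -2, 0, -1]) = -4
  v7 = if0(in4=-4 -> else branch v6) = -4

Propagation after the edit:
  v1: demanded for the first time — runs, produces 0.
  v7: runs — in4 -4->0; result 0.

Key observation: a condition flipped, so demand reaches new nodes — v1 runs for the first time.

Computations that run: v1, v7 — 2 in total.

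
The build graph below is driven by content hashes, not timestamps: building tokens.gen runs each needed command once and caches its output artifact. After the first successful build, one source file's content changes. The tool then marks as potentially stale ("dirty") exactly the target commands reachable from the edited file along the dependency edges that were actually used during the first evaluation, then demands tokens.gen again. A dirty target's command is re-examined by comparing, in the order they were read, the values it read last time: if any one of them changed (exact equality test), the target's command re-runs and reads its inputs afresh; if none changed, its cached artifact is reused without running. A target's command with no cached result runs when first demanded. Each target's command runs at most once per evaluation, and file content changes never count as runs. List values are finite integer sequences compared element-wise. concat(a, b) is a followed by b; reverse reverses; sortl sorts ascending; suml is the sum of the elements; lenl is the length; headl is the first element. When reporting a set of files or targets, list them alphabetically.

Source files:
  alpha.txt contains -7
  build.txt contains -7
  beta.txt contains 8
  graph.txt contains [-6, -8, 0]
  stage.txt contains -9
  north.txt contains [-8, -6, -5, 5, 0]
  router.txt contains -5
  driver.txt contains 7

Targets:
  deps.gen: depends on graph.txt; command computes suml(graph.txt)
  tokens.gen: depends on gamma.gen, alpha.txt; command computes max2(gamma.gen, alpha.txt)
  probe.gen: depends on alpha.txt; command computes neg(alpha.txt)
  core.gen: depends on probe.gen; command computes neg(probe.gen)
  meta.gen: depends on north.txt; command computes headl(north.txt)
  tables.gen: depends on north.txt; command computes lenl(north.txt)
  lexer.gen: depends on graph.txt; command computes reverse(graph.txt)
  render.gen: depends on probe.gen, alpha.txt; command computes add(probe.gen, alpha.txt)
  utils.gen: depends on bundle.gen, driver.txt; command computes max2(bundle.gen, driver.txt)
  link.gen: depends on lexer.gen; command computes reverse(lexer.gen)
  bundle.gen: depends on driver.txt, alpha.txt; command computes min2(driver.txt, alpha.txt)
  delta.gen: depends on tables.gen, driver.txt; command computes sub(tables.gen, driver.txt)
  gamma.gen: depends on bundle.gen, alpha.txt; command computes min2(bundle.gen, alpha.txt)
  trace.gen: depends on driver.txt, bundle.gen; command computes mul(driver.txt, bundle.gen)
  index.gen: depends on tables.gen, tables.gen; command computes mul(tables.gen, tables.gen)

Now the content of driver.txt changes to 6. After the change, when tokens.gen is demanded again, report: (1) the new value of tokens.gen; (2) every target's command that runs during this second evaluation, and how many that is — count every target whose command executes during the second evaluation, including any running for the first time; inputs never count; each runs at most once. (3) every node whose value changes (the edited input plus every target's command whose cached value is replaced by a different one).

Initial pass — values computed on the first demand:
  bundle.gen = min2(7, -7) = -7
  gamma.gen = min2(-7, -7) = -7
  tokens.gen = max2(-7, -7) = -7

Second demand — change propagation:
  bundle.gen: re-runs because driver.txt 7->6; new result -7 (unchanged).
  gamma.gen: re-examined; everything it read last time is the same (bundle.gen unchanged, alpha.txt unchanged) — cache -7 kept, no run.
  tokens.gen: re-examined; everything it read last time is the same (gamma.gen unchanged, alpha.txt unchanged) — cache -7 kept, no run.

The important point: bundle.gen recomputes to an identical value, and the output ends up unchanged.

tokens.gen now evaluates to -7.
Run set: bundle.gen (1 run).
Changed values: driver.txt.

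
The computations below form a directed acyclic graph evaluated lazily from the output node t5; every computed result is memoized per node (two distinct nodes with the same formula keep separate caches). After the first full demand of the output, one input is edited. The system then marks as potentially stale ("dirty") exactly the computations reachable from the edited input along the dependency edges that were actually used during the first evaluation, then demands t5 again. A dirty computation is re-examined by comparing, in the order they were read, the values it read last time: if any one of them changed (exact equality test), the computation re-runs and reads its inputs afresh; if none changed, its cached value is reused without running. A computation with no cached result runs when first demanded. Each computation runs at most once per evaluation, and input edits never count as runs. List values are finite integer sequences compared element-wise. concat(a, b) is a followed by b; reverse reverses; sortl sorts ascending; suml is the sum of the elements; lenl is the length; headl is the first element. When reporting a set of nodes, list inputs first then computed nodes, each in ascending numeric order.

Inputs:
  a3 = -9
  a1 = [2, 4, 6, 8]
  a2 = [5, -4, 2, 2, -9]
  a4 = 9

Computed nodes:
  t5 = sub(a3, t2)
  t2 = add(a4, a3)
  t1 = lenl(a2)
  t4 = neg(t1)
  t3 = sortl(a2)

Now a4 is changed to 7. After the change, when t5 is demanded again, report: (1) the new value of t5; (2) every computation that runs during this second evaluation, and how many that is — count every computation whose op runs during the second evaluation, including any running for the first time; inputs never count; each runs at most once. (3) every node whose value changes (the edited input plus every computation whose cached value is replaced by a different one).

First demand of the output computes:
  t2 = add(9, -9) = 0
  t5 = sub(-9, 0) = -9

After the edit, cleaning proceeds:
  t2: a read changed (a4 9->7) — executes, giving -2.
  t5: a read changed (t2 0->-2) — executes, giving -7.

Demanding t5 again yields -7.
2 computations run: t2, t5.
The nodes whose values change: a4, t2, t5.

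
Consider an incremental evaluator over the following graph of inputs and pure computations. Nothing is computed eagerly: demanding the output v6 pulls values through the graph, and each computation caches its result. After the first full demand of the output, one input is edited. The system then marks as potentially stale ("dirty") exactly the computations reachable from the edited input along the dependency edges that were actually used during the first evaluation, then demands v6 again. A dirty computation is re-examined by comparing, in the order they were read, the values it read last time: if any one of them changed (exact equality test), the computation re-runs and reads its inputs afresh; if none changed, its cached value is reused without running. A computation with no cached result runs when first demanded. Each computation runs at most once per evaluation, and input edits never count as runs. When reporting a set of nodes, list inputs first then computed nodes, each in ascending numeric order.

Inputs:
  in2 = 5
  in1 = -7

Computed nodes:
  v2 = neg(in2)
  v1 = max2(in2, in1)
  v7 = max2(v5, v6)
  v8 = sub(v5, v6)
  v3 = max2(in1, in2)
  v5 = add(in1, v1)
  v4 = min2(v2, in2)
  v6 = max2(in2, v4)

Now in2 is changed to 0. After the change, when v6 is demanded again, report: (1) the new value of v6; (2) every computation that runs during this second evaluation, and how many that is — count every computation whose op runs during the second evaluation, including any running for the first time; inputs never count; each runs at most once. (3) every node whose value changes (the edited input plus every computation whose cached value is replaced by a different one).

Initial pass — values computed on the first demand:
  v2 = neg(5) = -5
  v4 = min2(-5, 5) = -5
  v6 = max2(5, -5) = 5

Second demand — change propagation:
  v2: re-runs because in2 5->0; new result 0.
  v4: re-runs because v2 -5->0; in2 5->0; new result 0.
  v6: re-runs because in2 5->0; v4 -5->0; new result 0.

v6 now evaluates to 0.
Run set: v2, v4, v6 (3 run).
Changed values: in2, v2, v4, v6.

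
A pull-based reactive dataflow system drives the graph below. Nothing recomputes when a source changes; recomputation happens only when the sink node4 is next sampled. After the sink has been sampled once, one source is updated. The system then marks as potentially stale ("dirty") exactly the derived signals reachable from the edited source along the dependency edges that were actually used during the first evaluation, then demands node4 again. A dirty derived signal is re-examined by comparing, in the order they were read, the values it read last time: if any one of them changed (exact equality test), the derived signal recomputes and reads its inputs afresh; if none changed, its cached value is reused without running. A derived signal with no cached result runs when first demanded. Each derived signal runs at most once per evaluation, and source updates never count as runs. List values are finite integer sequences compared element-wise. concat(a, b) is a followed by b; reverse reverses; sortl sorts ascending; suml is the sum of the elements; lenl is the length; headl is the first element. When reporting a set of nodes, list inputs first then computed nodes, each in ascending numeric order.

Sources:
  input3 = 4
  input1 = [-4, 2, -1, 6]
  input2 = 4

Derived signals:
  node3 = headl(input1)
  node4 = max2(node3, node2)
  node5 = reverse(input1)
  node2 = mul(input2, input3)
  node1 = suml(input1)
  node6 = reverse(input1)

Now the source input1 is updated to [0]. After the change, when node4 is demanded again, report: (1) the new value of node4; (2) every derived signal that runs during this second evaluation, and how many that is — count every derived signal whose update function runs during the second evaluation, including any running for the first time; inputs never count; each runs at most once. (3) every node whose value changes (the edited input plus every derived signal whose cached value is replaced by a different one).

First evaluation (everything demanded from the output):
  node2 = mul(4, 4) = 16
  node3 = headl([-4, 2, -1, 6]) = -4
  node4 = max2(-4, 16) = 16

Propagation after the edit:
  node3: runs — input1 [-4, 2, -1, 6]->[0]; result 0.
  node4: runs — node3 -4->0; result 16 (same value as before).

New value of node4: 16.
Derived signals that run: node3, node4 — 2 in total.
Values that change: input1, node3.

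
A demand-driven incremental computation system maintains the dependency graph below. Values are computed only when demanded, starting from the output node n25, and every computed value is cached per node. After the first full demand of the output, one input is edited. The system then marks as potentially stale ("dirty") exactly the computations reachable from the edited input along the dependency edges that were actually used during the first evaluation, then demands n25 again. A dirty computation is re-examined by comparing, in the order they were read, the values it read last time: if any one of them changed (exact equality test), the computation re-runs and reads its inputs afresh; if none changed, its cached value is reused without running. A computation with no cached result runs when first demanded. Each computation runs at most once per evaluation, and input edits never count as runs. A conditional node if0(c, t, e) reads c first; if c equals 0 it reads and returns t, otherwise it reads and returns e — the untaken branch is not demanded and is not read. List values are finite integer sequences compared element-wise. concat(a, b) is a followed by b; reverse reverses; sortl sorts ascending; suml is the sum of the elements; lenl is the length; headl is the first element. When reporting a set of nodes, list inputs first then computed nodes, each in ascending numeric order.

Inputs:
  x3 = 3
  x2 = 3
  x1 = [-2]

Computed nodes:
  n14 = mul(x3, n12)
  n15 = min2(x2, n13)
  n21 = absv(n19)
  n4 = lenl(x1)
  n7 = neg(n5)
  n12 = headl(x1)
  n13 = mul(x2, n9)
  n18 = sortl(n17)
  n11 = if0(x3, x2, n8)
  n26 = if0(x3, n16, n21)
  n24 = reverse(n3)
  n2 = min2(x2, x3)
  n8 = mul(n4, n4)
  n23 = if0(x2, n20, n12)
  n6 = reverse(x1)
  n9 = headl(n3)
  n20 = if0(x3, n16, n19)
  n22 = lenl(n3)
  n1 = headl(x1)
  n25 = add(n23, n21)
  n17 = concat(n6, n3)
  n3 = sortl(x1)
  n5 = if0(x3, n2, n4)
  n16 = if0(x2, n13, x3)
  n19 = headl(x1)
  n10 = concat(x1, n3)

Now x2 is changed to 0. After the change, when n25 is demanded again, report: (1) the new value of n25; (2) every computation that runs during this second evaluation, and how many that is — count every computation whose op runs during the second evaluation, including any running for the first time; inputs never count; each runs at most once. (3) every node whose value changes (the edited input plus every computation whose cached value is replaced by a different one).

New value of n25: 0.
Computations that run: n20, n23 — 2 in total.
Values that change: x2.
Key observation: a condition flipped, so demand reaches new nodes — n20 runs for the first time.

First evaluation (everything demanded from the output):
  n12 = headl([-2]) = -2
  n19 = headl([-2]) = -2
  n21 = absv(-2) = 2
  n23 = if0(x2=3 -> else branch n12) = -2
  n25 = add(-2, 2) = 0

Propagation after the edit:
  n20: demanded for the first time — runs, produces -2.
  n23: runs — x2 3->0; result -2 (same value as before).
  n25: checked — values it read are unchanged (n23 unchanged, n21 unchanged); reused cached 0 without running.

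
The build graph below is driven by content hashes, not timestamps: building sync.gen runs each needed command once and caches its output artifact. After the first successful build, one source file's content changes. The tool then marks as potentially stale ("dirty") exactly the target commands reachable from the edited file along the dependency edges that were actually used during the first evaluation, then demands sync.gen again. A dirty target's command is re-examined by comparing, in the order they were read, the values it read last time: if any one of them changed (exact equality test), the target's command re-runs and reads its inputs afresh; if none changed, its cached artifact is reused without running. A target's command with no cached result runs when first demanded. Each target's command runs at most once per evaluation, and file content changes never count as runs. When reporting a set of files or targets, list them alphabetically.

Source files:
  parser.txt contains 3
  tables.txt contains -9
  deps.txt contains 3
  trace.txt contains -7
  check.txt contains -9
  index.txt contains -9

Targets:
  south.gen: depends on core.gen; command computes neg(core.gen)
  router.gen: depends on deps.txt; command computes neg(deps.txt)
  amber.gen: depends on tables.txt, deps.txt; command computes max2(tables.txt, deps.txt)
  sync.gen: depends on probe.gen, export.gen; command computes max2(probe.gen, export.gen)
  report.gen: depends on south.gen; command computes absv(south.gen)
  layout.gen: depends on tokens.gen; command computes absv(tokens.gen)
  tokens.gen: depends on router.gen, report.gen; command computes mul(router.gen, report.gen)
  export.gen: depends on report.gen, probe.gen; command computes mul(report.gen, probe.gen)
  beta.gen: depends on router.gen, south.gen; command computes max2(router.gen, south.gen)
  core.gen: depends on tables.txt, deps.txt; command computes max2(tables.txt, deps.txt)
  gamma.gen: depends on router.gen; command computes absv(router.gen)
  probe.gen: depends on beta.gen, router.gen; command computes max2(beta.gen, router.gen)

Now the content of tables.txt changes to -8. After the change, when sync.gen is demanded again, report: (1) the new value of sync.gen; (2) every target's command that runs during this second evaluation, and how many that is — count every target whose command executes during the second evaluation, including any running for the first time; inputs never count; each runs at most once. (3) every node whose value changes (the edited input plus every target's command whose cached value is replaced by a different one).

sync.gen now evaluates to -3.
Run set: core.gen (1 run).
Changed values: tables.txt.
The important point: core.gen recomputes to an identical value, and the output ends up unchanged.

Initial pass — values computed on the first demand:
  core.gen = max2(-9, 3) = 3
  router.gen = neg(3) = -3
  south.gen = neg(3) = -3
  beta.gen = max2(-3, -3) = -3
  probe.gen = max2(-3, -3) = -3
  report.gen = absv(-3) = 3
  export.gen = mul(3, -3) = -9
  sync.gen = max2(-3, -9) = -3

Second demand — change propagation:
  core.gen: re-runs because tables.txt -9->-8; new result 3 (unchanged).
  south.gen: re-examined; everything it read last time is the same (core.gen unchanged) — cache -3 kept, no run.
  beta.gen: re-examined; everything it read last time is the same (router.gen unchanged, south.gen unchanged) — cache -3 kept, no run.
  probe.gen: re-examined; everything it read last time is the same (beta.gen unchanged, router.gen unchanged) — cache -3 kept, no run.
  report.gen: re-examined; everything it read last time is the same (south.gen unchanged) — cache 3 kept, no run.
  export.gen: re-examined; everything it read last time is the same (report.gen unchanged, probe.gen unchanged) — cache -9 kept, no run.
  sync.gen: re-examined; everything it read last time is the same (probe.gen unchanged, export.gen unchanged) — cache -3 kept, no run.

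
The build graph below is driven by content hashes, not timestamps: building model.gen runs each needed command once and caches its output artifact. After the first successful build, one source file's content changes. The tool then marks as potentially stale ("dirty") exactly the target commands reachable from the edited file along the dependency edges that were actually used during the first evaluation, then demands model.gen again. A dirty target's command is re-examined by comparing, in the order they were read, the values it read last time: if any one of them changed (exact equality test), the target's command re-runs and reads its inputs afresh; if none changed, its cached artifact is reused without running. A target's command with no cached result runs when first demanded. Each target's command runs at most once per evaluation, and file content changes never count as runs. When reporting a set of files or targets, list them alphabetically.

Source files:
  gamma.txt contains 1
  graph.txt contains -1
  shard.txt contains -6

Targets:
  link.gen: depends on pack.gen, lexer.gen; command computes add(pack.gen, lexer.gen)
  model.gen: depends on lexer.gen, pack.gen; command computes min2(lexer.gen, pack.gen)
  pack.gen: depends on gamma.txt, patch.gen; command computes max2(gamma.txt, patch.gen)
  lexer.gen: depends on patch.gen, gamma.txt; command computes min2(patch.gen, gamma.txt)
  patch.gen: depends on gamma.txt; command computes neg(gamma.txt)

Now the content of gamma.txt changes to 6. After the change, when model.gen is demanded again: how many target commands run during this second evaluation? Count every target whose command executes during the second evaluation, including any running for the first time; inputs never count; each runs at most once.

Run set: lexer.gen, model.gen, pack.gen, patch.gen (4 run).

Initial pass — values computed on the first demand:
  patch.gen = neg(1) = -1
  lexer.gen = min2(-1, 1) = -1
  pack.gen = max2(1, -1) = 1
  model.gen = min2(-1, 1) = -1

Second demand — change propagation:
  patch.gen: re-runs because gamma.txt 1->6; new result -6.
  lexer.gen: re-runs because patch.gen -1->-6; gamma.txt 1->6; new result -6.
  pack.gen: re-runs because gamma.txt 1->6; patch.gen -1->-6; new result 6.
  model.gen: re-runs because lexer.gen -1->-6; pack.gen 1->6; new result -6.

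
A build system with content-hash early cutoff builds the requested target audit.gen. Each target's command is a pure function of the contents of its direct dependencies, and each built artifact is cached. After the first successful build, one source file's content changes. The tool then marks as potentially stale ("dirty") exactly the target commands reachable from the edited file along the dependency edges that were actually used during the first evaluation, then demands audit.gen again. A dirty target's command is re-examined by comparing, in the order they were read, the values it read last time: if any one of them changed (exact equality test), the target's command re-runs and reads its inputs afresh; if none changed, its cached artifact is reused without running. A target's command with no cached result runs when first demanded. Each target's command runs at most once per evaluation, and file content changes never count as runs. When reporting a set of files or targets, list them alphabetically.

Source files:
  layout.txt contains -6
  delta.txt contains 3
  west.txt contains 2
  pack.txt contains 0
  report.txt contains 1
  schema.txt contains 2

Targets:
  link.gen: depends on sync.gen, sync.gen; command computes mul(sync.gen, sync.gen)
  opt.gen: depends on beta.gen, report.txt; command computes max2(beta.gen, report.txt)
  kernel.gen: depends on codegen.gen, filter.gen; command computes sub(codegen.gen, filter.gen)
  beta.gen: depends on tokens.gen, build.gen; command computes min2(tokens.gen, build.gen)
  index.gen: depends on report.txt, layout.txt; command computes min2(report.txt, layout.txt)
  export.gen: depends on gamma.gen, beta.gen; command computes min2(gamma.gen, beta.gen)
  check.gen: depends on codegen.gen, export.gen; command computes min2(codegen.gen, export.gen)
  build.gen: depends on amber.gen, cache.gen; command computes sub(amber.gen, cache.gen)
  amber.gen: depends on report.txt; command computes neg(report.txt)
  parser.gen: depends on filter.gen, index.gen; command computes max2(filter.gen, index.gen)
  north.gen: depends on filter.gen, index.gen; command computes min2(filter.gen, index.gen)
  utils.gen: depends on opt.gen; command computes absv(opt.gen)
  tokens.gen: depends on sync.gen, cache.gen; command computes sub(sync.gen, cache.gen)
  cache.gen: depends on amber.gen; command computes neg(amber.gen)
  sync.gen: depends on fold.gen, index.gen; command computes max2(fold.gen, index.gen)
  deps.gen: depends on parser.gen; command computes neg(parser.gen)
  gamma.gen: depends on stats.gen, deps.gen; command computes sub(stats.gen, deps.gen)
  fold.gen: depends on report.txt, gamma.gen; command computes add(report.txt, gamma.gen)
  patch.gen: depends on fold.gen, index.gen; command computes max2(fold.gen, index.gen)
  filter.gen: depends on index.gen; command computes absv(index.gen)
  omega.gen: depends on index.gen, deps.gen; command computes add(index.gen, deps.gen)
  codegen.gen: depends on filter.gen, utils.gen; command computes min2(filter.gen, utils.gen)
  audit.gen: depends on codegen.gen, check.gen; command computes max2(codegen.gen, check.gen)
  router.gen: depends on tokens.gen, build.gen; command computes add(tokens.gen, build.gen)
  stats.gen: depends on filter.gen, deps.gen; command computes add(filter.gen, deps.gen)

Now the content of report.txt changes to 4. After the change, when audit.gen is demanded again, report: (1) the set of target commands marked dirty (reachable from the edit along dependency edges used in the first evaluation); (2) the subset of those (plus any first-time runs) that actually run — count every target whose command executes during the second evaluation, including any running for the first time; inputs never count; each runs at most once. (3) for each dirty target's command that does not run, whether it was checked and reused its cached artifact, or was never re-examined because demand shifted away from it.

First evaluation (everything demanded from the output):
  amber.gen = neg(1) = -1
  cache.gen = neg(-1) = 1
  build.gen = sub(-1, 1) = -2
  index.gen = min2(1, -6) = -6
  filter.gen = absv(-6) = 6
  parser.gen = max2(6, -6) = 6
  deps.gen = neg(6) = -6
  stats.gen = add(6, -6) = 0
  gamma.gen = sub(0, -6) = 6
  fold.gen = add(1, 6) = 7
  sync.gen = max2(7, -6) = 7
  tokens.gen = sub(7, 1) = 6
  beta.gen = min2(6, -2) = -2
  export.gen = min2(6, -2) = -2
  opt.gen = max2(-2, 1) = 1
  utils.gen = absv(1) = 1
  codegen.gen = min2(6, 1) = 1
  check.gen = min2(1, -2) = -2
  audit.gen = max2(1, -2) = 1

Propagation after the edit:
  amber.gen: runs — report.txt 1->4; result -4.
  cache.gen: runs — amber.gen -1->-4; result 4.
  build.gen: runs — amber.gen -1->-4; cache.gen 1->4; result -8.
  index.gen: runs — report.txt 1->4; result -6 (same value as before).
  filter.gen: checked — values it read are unchanged (index.gen unchanged); reused cached 6 without running.
  parser.gen: checked — values it read are unchanged (filter.gen unchanged, index.gen unchanged); reused cached 6 without running.
  deps.gen: checked — values it read are unchanged (parser.gen unchanged); reused cached -6 without running.
  stats.gen: checked — values it read are unchanged (filter.gen unchanged, deps.gen unchanged); reused cached 0 without running.
  gamma.gen: checked — values it read are unchanged (stats.gen unchanged, deps.gen unchanged); reused cached 6 without running.
  fold.gen: runs — report.txt 1->4; result 10.
  sync.gen: runs — fold.gen 7->10; result 10.
  tokens.gen: runs — sync.gen 7->10; cache.gen 1->4; result 6 (same value as before).
  beta.gen: runs — build.gen -2->-8; result -8.
  export.gen: runs — beta.gen -2->-8; result -8.
  opt.gen: runs — beta.gen -2->-8; report.txt 1->4; result 4.
  utils.gen: runs — opt.gen 1->4; result 4.
  codegen.gen: runs — utils.gen 1->4; result 4.
  check.gen: runs — codegen.gen 1->4; export.gen -2->-8; result -8.
  audit.gen: runs — codegen.gen 1->4; check.gen -2->-8; result 4.

Key observation: the cutoff stops propagation at filter.gen — its inputs' values are unchanged, so it reuses its cache.

Marked dirty: amber.gen, audit.gen, beta.gen, build.gen, cache.gen, check.gen, codegen.gen, deps.gen, export.gen, filter.gen, fold.gen, gamma.gen, index.gen, opt.gen, parser.gen, stats.gen, sync.gen, tokens.gen, utils.gen.
Target commands that run: amber.gen, audit.gen, beta.gen, build.gen, cache.gen, check.gen, codegen.gen, export.gen, fold.gen, index.gen, opt.gen, sync.gen, tokens.gen, utils.gen — 14 in total.
Checked but reused from cache: deps.gen, filter.gen, gamma.gen, parser.gen, stats.gen.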